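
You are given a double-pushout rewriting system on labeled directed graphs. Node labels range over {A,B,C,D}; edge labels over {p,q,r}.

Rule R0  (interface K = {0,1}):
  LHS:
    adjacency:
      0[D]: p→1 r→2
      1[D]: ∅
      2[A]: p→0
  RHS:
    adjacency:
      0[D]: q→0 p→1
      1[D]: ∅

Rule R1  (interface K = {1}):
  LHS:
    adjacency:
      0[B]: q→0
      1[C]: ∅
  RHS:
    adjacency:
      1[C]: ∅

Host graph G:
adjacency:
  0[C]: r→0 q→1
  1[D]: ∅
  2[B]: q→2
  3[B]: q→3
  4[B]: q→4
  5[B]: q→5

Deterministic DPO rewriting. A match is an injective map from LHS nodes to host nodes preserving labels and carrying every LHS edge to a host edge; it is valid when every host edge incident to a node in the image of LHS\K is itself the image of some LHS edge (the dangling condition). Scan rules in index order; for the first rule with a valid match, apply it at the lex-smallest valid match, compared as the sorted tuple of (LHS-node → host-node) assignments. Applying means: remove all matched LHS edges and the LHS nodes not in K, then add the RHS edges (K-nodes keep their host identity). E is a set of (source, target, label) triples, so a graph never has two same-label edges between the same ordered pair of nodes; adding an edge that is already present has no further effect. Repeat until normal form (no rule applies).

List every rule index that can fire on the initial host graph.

R0: no valid match — LHS pattern not found
R1: 4 valid matches — {0↦2, 1↦0}, {0↦3, 1↦0}, {0↦4, 1↦0} (+1 more)

Answer: [R1]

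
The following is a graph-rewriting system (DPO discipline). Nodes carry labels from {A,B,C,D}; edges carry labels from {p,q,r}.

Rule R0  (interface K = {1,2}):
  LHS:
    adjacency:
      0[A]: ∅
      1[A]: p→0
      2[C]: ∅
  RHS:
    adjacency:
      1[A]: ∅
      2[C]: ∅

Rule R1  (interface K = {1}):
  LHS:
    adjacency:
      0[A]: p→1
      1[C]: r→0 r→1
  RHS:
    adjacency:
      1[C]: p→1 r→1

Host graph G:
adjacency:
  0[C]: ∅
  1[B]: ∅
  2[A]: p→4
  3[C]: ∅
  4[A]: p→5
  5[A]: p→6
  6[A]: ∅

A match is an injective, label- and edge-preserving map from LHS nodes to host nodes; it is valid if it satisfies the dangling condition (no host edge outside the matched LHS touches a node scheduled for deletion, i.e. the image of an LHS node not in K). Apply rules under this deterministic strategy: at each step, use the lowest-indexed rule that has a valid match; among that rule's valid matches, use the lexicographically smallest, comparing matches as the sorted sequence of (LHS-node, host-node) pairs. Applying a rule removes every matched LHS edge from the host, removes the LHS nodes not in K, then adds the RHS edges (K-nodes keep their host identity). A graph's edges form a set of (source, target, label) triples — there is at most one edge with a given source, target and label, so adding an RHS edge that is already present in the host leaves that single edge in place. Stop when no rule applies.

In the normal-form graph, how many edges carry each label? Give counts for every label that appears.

start.  V:7 E:3  edges: 2-p->4 4-p->5 5-p->6
1. fire R0 via {0↦6, 1↦5, 2↦0}  →  V:6 E:2  edges: 2-p->4 4-p->5
2. fire R0 via {0↦5, 1↦4, 2↦0}  →  V:5 E:1  edges: 2-p->4
3. fire R0 via {0↦4, 1↦2, 2↦0}  →  V:4 E:0  edges: ∅
halt: no rule applies after step 3
NF edges: []

Answer: (no edges)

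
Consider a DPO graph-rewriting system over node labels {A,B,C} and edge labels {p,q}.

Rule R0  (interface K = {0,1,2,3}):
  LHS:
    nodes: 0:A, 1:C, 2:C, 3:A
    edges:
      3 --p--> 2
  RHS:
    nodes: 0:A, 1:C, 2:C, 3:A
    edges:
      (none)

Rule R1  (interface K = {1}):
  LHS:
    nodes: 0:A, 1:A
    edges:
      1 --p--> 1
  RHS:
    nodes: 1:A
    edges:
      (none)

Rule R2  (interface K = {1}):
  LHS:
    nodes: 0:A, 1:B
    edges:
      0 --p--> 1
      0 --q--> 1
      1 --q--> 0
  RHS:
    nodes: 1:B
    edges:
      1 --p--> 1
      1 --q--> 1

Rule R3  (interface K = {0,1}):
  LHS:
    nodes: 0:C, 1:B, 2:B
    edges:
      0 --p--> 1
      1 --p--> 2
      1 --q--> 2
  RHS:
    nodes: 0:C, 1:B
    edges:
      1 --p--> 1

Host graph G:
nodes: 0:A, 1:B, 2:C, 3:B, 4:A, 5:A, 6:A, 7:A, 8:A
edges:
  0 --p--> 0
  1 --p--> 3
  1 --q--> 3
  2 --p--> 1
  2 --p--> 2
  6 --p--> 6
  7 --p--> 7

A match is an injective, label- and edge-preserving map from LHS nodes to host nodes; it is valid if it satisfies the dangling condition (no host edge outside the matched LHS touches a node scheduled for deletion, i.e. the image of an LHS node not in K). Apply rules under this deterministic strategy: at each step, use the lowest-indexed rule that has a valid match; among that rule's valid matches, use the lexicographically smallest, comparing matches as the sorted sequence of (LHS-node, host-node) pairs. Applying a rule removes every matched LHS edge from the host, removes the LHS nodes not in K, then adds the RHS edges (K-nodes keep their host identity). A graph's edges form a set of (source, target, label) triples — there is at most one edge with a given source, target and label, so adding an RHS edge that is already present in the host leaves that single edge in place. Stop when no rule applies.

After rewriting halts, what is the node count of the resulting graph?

initial: |V|=9 |E|=7  E = 0-p->0 1-p->3 1-q->3 2-p->1 2-p->2 6-p->6 7-p->7
step 1: apply R1 at {0↦4, 1↦0}  → |V|=8 |E|=6  E = 1-p->3 1-q->3 2-p->1 2-p->2 6-p->6 7-p->7
step 2: apply R1 at {0↦0, 1↦6}  → |V|=7 |E|=5  E = 1-p->3 1-q->3 2-p->1 2-p->2 7-p->7
step 3: apply R1 at {0↦5, 1↦7}  → |V|=6 |E|=4  E = 1-p->3 1-q->3 2-p->1 2-p->2
step 4: apply R3 at {0↦2, 1↦1, 2↦3}  → |V|=5 |E|=2  E = 1-p->1 2-p->2
final graph: no rule applies after step 4
NF nodes: {1:B, 2:C, 6:A, 7:A, 8:A}

Answer: 5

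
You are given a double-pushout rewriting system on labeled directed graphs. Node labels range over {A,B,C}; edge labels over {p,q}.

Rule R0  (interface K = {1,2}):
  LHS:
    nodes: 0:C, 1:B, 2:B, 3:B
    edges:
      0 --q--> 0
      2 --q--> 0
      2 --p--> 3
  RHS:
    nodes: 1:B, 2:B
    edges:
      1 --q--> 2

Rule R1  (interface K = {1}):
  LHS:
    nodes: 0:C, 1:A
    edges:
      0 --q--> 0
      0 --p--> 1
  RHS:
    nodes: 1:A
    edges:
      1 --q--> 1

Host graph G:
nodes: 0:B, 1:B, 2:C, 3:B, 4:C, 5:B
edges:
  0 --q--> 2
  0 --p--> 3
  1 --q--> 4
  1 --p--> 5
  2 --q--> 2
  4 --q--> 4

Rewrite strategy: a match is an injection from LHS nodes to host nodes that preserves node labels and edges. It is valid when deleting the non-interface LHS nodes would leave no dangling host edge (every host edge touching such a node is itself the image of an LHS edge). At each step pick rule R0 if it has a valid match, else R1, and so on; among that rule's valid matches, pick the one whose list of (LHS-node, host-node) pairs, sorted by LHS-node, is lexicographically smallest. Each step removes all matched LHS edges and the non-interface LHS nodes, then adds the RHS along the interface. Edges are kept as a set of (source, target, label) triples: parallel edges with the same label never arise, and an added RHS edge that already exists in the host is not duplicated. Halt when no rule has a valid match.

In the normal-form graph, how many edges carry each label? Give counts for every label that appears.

[0] host  ⇒  6 nodes, 6 edges  {0-q->2 0-p->3 1-q->4 1-p->5 2-q->2 4-q->4}
[1] R0 @ {0↦2, 1↦1, 2↦0, 3↦3}  ⇒  4 nodes, 4 edges  {1-q->0 1-q->4 1-p->5 4-q->4}
[2] R0 @ {0↦4, 1↦0, 2↦1, 3↦5}  ⇒  2 nodes, 2 edges  {0-q->1 1-q->0}
halt: no rule applies after step 2
NF edges: [(0, 1, 'q'), (1, 0, 'q')]

Answer: q:2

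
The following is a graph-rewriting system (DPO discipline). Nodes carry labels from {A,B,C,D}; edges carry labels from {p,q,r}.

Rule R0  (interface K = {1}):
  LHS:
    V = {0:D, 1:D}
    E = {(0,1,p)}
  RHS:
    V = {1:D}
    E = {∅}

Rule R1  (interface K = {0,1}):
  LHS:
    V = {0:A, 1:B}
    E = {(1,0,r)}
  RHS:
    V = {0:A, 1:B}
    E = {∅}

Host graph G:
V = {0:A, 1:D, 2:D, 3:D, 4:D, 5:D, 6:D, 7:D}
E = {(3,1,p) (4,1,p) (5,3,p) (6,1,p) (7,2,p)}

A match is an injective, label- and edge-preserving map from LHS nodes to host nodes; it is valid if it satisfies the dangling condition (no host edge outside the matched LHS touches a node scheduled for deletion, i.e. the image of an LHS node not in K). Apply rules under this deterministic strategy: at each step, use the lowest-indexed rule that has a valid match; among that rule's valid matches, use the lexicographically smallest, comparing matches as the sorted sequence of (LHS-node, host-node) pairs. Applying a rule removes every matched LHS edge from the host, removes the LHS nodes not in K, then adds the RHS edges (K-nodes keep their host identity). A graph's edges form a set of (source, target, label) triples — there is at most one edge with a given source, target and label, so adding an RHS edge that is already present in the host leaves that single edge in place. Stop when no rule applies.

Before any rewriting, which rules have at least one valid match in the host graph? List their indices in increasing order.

R0: 4 valid matches — {0↦4, 1↦1}, {0↦5, 1↦3}, {0↦6, 1↦1} (+1 more)
R1: no valid match — LHS pattern not found

Answer: [R0]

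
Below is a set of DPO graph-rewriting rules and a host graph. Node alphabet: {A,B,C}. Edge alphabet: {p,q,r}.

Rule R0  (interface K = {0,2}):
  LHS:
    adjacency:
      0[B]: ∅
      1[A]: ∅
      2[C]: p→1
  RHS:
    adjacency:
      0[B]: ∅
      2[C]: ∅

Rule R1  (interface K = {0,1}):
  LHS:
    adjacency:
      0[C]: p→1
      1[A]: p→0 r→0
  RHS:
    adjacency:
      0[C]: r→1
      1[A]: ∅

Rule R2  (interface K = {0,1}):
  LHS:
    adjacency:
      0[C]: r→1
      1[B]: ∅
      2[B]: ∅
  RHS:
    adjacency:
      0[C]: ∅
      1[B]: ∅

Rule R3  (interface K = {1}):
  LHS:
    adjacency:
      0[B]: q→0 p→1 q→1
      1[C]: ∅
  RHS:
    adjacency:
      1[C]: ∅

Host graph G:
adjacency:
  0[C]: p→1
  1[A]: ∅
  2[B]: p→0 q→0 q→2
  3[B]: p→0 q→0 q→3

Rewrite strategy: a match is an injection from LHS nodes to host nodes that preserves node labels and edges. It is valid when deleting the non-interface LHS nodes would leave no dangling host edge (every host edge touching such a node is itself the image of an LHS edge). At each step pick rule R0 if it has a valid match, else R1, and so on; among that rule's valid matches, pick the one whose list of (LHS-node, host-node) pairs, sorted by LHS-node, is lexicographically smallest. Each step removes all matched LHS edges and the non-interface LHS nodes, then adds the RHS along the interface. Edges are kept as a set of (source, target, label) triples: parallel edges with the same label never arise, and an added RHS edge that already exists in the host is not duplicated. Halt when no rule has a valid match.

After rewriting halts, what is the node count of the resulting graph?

start.  V:4 E:7  edges: 0-p->1 2-p->0 2-q->0 2-q->2 3-p->0 3-q->0 3-q->3
1. fire R0 via {0↦2, 1↦1, 2↦0}  →  V:3 E:6  edges: 2-p->0 2-q->0 2-q->2 3-p->0 3-q->0 3-q->3
2. fire R3 via {0↦2, 1↦0}  →  V:2 E:3  edges: 3-p->0 3-q->0 3-q->3
3. fire R3 via {0↦3, 1↦0}  →  V:1 E:0  edges: ∅
final graph: no rule applies after step 3
NF nodes: {0:C}

Answer: 1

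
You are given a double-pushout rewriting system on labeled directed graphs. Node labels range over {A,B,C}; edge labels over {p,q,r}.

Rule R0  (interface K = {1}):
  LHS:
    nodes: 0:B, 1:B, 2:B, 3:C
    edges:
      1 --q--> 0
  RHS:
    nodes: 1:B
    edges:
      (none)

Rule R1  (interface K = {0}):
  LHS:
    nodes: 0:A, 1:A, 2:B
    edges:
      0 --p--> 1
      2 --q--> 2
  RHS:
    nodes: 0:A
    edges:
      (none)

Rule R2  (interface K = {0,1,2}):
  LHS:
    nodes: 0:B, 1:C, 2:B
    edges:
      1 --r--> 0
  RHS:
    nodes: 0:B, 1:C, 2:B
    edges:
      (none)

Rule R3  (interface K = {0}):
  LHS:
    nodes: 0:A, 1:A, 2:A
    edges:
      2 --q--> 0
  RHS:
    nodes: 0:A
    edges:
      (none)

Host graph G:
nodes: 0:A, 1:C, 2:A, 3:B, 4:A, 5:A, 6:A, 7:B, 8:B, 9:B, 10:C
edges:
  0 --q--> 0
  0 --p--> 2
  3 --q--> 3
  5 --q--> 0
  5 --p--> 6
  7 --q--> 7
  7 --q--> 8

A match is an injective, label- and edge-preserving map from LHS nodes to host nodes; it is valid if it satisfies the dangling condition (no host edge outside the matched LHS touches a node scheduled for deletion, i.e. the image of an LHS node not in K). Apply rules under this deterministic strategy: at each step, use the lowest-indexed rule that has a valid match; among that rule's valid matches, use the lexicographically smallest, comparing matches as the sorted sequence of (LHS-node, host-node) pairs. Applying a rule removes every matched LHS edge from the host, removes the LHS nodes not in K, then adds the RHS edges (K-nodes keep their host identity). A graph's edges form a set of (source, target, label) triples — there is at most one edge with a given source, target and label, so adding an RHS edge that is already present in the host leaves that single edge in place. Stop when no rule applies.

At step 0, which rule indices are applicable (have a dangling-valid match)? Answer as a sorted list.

Answer: [R0,R1]

Derivation:
R0: 2 valid matches — {0↦8, 1↦7, 2↦9, 3↦1}, {0↦8, 1↦7, 2↦9, 3↦10}
R1: 2 valid matches — {0↦0, 1↦2, 2↦3}, {0↦5, 1↦6, 2↦3}
R2: no valid match — LHS pattern not found
R3: no valid match — 3 raw matches, all fail dangling condition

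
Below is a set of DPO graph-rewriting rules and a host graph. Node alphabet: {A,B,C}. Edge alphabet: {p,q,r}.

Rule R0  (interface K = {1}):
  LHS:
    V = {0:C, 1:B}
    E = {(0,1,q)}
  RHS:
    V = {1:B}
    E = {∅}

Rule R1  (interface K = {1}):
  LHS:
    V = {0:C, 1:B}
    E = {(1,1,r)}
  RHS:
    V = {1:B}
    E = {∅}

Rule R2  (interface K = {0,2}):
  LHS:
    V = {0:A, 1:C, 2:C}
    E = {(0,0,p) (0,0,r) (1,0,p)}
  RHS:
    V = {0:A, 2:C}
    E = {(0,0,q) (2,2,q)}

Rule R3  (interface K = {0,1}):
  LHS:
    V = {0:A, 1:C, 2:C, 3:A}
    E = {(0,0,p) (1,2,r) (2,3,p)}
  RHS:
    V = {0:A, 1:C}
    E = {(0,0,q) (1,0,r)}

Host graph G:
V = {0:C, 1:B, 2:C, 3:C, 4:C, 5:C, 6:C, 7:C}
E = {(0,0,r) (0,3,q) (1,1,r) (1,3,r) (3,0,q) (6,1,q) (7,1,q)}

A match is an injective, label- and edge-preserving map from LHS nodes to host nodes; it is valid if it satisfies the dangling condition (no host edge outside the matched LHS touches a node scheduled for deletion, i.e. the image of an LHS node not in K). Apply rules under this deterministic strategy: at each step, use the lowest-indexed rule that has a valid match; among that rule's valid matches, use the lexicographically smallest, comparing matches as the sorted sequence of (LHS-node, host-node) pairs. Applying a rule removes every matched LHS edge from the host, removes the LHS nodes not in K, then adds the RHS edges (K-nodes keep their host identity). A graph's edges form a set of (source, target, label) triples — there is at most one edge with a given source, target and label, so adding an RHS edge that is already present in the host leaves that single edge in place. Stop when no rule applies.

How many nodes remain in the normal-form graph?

initial: |V|=8 |E|=7  E = 0-r->0 0-q->3 1-r->1 1-r->3 3-q->0 6-q->1 7-q->1
step 1: apply R0 at {0↦6, 1↦1}  → |V|=7 |E|=6  E = 0-r->0 0-q->3 1-r->1 1-r->3 3-q->0 7-q->1
step 2: apply R0 at {0↦7, 1↦1}  → |V|=6 |E|=5  E = 0-r->0 0-q->3 1-r->1 1-r->3 3-q->0
step 3: apply R1 at {0↦2, 1↦1}  → |V|=5 |E|=4  E = 0-r->0 0-q->3 1-r->3 3-q->0
final graph: no rule applies after step 3
NF nodes: {0:C, 1:B, 3:C, 4:C, 5:C}

Answer: 5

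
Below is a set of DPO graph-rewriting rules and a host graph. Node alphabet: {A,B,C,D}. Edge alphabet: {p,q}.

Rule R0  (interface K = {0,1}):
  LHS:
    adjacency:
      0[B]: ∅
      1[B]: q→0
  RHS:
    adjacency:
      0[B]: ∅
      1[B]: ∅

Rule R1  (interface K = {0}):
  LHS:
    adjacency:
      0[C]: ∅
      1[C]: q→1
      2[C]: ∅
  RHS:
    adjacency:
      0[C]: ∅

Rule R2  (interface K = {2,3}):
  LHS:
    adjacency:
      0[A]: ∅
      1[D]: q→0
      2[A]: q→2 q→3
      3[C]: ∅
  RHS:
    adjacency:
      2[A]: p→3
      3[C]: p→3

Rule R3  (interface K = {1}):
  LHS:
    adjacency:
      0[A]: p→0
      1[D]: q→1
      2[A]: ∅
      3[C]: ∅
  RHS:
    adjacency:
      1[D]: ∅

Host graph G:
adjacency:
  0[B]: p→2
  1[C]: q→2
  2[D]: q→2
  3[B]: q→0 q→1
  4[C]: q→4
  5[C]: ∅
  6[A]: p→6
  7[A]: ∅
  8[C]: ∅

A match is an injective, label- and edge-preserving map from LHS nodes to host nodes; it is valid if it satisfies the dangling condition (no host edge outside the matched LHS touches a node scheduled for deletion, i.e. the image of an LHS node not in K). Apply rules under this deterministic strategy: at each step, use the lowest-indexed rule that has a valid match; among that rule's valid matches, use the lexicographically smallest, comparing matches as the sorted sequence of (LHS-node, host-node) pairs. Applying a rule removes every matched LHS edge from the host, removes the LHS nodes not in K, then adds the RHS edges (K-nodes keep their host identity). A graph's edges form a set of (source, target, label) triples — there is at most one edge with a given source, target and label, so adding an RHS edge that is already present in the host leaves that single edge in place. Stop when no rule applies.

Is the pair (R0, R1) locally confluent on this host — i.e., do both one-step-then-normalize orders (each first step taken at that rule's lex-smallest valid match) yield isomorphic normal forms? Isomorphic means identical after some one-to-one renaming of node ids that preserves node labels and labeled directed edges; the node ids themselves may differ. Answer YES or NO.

Answer: YES

Derivation:
branch R0-first: apply at {0↦0, 1↦3} → |E|=6, then 2 more step(s) → NF |V|=4 |E|=3 V={0:B, 1:C, 2:D, 3:B} E=0-p->2 1-q->2 3-q->1
branch R1-first: apply at {0↦1, 1↦4, 2↦5} → |E|=6, then 2 more step(s) → NF |V|=4 |E|=3 V={0:B, 1:C, 2:D, 3:B} E=0-p->2 1-q->2 3-q->1
graphs isomorphic (equal up to label-preserving node renaming)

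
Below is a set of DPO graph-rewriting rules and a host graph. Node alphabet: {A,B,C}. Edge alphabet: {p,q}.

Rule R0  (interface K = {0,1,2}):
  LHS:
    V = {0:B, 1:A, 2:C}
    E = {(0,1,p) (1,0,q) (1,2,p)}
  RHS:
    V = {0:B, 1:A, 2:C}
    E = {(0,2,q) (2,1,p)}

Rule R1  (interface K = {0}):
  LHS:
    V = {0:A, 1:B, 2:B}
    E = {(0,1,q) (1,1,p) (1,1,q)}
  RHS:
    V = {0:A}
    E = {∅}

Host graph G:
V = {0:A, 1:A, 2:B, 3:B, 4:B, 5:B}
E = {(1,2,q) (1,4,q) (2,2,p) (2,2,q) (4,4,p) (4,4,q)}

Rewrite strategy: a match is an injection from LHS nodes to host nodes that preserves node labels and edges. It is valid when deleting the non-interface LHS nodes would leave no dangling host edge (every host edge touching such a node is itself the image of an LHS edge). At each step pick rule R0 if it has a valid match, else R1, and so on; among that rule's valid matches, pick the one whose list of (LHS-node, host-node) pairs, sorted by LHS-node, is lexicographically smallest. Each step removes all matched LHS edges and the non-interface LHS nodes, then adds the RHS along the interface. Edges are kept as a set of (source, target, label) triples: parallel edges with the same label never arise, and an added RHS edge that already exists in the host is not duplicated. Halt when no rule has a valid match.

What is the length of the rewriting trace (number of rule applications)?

initial: |V|=6 |E|=6  E = 1-q->2 1-q->4 2-p->2 2-q->2 4-p->4 4-q->4
step 1: apply R1 at {0↦1, 1↦2, 2↦3}  → |V|=4 |E|=3  E = 1-q->4 4-p->4 4-q->4
step 2: apply R1 at {0↦1, 1↦4, 2↦5}  → |V|=2 |E|=0  E = ∅
halt: no rule applies after step 2

Answer: 2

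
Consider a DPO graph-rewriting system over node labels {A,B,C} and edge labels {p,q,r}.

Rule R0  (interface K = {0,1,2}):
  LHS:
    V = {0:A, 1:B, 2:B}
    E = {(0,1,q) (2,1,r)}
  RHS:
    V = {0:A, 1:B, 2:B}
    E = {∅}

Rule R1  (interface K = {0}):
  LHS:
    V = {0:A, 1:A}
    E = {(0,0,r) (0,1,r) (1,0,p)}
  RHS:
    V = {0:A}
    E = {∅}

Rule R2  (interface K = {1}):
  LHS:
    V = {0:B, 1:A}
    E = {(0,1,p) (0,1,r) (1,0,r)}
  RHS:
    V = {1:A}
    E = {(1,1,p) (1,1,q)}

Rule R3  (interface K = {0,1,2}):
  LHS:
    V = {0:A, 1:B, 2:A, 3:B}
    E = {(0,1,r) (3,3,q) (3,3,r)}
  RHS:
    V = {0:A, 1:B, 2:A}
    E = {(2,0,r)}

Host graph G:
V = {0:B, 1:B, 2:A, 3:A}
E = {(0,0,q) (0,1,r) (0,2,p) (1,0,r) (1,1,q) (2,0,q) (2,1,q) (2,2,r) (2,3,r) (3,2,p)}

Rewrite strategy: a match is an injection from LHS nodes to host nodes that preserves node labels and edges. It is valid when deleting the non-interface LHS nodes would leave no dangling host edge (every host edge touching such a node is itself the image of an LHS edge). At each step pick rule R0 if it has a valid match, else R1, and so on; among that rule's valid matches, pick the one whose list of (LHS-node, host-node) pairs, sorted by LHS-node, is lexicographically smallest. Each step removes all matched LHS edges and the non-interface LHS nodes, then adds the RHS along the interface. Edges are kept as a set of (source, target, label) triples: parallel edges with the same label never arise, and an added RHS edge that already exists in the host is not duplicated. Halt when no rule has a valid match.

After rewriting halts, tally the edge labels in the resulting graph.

initial: |V|=4 |E|=10  E = 0-q->0 0-r->1 0-p->2 1-r->0 1-q->1 2-q->0 2-q->1 2-r->2 2-r->3 3-p->2
step 1: apply R0 at {0↦2, 1↦0, 2↦1}  → |V|=4 |E|=8  E = 0-q->0 0-r->1 0-p->2 1-q->1 2-q->1 2-r->2 2-r->3 3-p->2
step 2: apply R0 at {0↦2, 1↦1, 2↦0}  → |V|=4 |E|=6  E = 0-q->0 0-p->2 1-q->1 2-r->2 2-r->3 3-p->2
step 3: apply R1 at {0↦2, 1↦3}  → |V|=3 |E|=3  E = 0-q->0 0-p->2 1-q->1
final graph: no rule applies after step 3
NF edges: [(0, 0, 'q'), (0, 2, 'p'), (1, 1, 'q')]

Answer: p:1 q:2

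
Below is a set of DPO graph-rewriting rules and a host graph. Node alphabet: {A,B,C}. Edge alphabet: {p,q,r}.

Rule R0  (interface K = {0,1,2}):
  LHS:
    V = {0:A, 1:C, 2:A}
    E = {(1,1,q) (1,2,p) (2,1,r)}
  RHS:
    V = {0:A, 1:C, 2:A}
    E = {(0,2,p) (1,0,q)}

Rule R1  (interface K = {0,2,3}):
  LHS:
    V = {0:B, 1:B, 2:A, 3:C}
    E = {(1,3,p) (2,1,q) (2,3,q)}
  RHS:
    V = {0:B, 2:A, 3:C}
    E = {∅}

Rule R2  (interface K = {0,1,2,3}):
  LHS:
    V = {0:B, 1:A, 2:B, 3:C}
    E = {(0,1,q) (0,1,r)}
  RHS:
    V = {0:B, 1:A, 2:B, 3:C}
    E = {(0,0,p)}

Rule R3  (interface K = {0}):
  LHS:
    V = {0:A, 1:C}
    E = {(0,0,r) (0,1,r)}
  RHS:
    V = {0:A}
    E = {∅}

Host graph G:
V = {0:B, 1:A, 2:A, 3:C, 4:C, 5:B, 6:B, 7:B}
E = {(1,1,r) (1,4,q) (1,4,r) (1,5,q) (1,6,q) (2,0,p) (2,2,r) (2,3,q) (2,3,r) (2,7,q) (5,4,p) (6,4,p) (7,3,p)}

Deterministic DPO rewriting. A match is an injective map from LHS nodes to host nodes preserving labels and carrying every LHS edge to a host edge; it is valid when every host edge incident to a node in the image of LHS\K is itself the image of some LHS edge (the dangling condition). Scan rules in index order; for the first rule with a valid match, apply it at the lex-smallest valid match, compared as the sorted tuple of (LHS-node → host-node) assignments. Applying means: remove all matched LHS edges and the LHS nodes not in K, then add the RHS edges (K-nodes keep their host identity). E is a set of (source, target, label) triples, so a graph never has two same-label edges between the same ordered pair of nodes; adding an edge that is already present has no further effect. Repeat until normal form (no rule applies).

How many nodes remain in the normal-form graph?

[0] host  ⇒  8 nodes, 13 edges  {1-r->1 1-q->4 1-r->4 1-q->5 1-q->6 2-p->0 2-r->2 2-q->3 2-r->3 2-q->7 5-p->4 6-p->4 7-p->3}
[1] R1 @ {0↦0, 1↦5, 2↦1, 3↦4}  ⇒  7 nodes, 10 edges  {1-r->1 1-r->4 1-q->6 2-p->0 2-r->2 2-q->3 2-r->3 2-q->7 6-p->4 7-p->3}
[2] R1 @ {0↦0, 1↦7, 2↦2, 3↦3}  ⇒  6 nodes, 7 edges  {1-r->1 1-r->4 1-q->6 2-p->0 2-r->2 2-r->3 6-p->4}
[3] R3 @ {0↦2, 1↦3}  ⇒  5 nodes, 5 edges  {1-r->1 1-r->4 1-q->6 2-p->0 6-p->4}
halt: no rule applies after step 3
NF nodes: {0:B, 1:A, 2:A, 4:C, 6:B}

Answer: 5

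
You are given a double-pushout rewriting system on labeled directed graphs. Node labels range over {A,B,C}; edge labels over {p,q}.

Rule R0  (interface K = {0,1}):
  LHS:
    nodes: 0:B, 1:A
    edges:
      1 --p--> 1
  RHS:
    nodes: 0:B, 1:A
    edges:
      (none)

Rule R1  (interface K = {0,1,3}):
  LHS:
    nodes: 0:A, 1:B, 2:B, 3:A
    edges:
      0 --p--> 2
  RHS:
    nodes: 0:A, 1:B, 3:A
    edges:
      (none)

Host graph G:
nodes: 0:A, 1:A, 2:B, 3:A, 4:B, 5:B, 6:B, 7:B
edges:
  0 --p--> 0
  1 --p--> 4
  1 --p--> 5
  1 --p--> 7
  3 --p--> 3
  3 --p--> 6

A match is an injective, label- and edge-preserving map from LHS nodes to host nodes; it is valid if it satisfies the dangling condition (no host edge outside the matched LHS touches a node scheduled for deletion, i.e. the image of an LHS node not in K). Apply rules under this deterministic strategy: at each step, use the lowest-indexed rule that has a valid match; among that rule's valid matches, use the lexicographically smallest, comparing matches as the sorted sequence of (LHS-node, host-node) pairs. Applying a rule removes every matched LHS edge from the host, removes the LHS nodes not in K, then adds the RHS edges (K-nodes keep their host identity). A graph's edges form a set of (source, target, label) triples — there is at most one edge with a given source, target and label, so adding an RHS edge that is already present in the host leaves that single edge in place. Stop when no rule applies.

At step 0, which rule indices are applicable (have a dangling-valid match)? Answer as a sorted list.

R0: 10 valid matches — {0↦2, 1↦0}, {0↦2, 1↦3}, {0↦4, 1↦0} (+7 more)
R1: 32 valid matches — {0↦1, 1↦2, 2↦4, 3↦0}, {0↦1, 1↦2, 2↦4, 3↦3}, {0↦1, 1↦2, 2↦5, 3↦0} (+29 more)

Answer: [R0,R1]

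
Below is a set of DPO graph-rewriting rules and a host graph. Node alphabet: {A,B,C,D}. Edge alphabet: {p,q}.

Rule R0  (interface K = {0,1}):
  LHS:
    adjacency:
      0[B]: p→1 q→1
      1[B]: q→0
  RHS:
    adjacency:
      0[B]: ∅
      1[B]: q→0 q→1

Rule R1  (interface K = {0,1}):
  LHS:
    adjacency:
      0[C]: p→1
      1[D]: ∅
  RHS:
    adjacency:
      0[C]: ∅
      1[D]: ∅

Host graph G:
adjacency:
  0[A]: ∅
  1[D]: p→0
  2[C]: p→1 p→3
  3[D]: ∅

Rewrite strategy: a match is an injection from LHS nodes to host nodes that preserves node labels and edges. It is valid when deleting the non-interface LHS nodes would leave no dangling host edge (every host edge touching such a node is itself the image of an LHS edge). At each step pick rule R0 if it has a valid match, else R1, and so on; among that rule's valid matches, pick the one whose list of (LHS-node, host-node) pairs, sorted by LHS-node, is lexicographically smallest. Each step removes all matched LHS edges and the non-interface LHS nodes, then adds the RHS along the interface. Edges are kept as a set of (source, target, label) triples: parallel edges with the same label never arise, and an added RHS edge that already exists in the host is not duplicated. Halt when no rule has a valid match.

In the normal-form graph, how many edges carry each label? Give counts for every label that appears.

Answer: p:1

Steps:
start.  V:4 E:3  edges: 1-p->0 2-p->1 2-p->3
1. fire R1 via {0↦2, 1↦1}  →  V:4 E:2  edges: 1-p->0 2-p->3
2. fire R1 via {0↦2, 1↦3}  →  V:4 E:1  edges: 1-p->0
final graph: no rule applies after step 2
NF edges: [(1, 0, 'p')]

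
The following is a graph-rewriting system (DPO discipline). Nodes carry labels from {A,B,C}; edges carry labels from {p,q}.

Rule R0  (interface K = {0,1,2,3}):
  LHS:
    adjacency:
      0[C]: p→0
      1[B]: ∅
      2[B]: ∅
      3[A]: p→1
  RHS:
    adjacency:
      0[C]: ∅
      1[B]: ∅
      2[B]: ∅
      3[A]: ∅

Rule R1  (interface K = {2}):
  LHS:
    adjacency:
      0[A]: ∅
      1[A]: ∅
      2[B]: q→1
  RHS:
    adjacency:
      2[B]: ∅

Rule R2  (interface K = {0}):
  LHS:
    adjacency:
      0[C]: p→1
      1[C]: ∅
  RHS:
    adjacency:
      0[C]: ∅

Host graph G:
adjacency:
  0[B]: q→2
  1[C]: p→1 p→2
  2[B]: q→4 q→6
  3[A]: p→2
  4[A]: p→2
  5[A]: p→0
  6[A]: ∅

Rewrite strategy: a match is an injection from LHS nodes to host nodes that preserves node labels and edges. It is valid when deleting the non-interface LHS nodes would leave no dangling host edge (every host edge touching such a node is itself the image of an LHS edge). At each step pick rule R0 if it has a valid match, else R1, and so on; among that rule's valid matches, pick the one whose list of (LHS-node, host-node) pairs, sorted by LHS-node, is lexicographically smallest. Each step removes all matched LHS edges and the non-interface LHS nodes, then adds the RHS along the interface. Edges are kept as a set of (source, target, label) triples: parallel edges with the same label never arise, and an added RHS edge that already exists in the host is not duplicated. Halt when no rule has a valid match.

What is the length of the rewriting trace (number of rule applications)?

[0] host  ⇒  7 nodes, 8 edges  {0-q->2 1-p->1 1-p->2 2-q->4 2-q->6 3-p->2 4-p->2 5-p->0}
[1] R0 @ {0↦1, 1↦0, 2↦2, 3↦5}  ⇒  7 nodes, 6 edges  {0-q->2 1-p->2 2-q->4 2-q->6 3-p->2 4-p->2}
[2] R1 @ {0↦5, 1↦6, 2↦2}  ⇒  5 nodes, 5 edges  {0-q->2 1-p->2 2-q->4 3-p->2 4-p->2}
halt: no rule applies after step 2

Answer: 2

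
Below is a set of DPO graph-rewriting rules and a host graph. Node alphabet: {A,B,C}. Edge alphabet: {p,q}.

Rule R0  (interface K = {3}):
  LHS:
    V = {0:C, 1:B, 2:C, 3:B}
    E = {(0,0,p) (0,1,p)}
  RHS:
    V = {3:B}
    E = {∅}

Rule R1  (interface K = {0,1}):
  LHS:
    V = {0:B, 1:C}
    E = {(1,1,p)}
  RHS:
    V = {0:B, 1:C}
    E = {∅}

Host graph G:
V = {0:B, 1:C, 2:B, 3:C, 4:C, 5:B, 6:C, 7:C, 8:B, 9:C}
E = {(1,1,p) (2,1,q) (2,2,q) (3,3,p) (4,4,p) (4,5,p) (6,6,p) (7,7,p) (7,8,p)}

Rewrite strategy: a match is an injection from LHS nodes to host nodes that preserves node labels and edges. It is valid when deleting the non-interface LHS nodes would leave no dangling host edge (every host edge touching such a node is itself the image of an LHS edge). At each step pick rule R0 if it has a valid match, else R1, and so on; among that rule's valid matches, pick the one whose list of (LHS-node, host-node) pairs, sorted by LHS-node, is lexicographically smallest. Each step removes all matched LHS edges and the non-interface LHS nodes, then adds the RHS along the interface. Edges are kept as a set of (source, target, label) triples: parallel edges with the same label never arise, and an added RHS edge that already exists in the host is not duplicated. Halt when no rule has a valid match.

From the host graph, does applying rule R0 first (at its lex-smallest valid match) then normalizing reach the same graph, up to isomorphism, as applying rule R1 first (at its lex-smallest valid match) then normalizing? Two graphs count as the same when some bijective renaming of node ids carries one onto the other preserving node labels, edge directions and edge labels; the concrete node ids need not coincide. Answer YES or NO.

branch R0-first: apply at {0↦4, 1↦5, 2↦9, 3↦0} → |E|=7, then 4 more step(s) → NF |V|=4 |E|=2 V={0:B, 1:C, 2:B, 6:C} E=2-q->1 2-q->2
branch R1-first: apply at {0↦0, 1↦1} → |E|=8, then 4 more step(s) → NF |V|=4 |E|=2 V={0:B, 1:C, 2:B, 6:C} E=2-q->1 2-q->2
graphs isomorphic (equal up to label-preserving node renaming)

Answer: YES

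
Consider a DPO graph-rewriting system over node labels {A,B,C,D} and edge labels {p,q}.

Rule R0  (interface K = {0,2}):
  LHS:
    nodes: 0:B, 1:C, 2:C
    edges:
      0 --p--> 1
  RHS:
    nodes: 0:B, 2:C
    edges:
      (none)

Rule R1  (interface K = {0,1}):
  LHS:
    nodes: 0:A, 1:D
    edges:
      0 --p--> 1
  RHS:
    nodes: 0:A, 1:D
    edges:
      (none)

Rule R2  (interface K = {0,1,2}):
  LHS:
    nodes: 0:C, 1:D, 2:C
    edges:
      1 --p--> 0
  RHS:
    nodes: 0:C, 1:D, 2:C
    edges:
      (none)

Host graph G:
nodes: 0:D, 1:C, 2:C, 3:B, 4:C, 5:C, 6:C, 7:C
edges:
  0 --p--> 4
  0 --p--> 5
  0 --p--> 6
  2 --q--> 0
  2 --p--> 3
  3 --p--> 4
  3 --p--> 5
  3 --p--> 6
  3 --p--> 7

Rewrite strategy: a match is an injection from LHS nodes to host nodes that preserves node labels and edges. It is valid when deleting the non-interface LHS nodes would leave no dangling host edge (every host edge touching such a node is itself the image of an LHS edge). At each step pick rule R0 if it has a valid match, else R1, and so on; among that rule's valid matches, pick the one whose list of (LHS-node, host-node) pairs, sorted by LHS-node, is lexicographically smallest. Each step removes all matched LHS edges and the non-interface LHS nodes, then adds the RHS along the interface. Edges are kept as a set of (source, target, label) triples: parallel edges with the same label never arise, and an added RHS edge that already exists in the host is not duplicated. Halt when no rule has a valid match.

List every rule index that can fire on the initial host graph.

R0: 5 valid matches — {0↦3, 1↦7, 2↦1}, {0↦3, 1↦7, 2↦2}, {0↦3, 1↦7, 2↦4} (+2 more)
R1: no valid match — LHS pattern not found
R2: 15 valid matches — {0↦4, 1↦0, 2↦1}, {0↦4, 1↦0, 2↦2}, {0↦4, 1↦0, 2↦5} (+12 more)

Answer: [R0,R2]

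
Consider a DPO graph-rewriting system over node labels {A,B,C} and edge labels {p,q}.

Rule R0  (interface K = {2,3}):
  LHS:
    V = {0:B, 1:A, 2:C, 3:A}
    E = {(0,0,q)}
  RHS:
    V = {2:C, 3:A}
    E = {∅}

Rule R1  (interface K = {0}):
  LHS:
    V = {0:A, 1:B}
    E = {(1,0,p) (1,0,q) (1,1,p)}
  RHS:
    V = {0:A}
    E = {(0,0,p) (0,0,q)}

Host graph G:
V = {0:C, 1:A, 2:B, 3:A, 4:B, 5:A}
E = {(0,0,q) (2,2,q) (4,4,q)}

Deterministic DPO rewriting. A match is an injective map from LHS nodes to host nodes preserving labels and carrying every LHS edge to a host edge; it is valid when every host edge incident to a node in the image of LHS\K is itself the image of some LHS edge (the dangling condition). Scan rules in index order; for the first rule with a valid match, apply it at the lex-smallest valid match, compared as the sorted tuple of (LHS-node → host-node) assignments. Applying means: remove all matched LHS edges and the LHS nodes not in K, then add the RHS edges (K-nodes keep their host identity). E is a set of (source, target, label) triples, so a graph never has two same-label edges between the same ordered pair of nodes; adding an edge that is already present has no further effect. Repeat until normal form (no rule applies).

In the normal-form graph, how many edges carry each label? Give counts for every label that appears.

Answer: q:1

Derivation:
start.  V:6 E:3  edges: 0-q->0 2-q->2 4-q->4
1. fire R0 via {0↦2, 1↦1, 2↦0, 3↦3}  →  V:4 E:2  edges: 0-q->0 4-q->4
2. fire R0 via {0↦4, 1↦3, 2↦0, 3↦5}  →  V:2 E:1  edges: 0-q->0
normal form: no rule applies after step 2
NF edges: [(0, 0, 'q')]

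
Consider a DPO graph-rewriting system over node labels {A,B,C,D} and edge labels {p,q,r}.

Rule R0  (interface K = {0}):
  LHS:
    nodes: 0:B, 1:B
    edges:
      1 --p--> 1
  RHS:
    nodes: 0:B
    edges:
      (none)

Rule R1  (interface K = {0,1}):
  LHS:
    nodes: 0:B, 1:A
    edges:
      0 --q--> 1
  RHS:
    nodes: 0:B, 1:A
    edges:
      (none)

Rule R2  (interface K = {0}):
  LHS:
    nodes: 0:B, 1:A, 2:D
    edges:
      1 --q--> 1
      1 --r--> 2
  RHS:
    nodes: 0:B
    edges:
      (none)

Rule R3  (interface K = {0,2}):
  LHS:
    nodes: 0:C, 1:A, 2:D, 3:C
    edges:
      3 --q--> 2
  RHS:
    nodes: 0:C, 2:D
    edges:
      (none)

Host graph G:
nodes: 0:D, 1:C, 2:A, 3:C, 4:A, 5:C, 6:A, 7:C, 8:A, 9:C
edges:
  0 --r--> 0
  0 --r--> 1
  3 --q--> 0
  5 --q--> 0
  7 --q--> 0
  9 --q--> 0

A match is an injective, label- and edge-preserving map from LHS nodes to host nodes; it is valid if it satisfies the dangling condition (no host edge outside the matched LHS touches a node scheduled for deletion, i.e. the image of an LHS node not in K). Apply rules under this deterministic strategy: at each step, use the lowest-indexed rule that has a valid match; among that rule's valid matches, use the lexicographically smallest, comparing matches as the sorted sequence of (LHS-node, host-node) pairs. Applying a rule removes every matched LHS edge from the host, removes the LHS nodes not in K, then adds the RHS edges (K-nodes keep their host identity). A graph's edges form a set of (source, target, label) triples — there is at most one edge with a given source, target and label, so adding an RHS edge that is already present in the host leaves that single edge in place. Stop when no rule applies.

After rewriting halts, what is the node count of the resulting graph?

Answer: 2

Derivation:
[0] host  ⇒  10 nodes, 6 edges  {0-r->0 0-r->1 3-q->0 5-q->0 7-q->0 9-q->0}
[1] R3 @ {0↦1, 1↦2, 2↦0, 3↦3}  ⇒  8 nodes, 5 edges  {0-r->0 0-r->1 5-q->0 7-q->0 9-q->0}
[2] R3 @ {0↦1, 1↦4, 2↦0, 3↦5}  ⇒  6 nodes, 4 edges  {0-r->0 0-r->1 7-q->0 9-q->0}
[3] R3 @ {0↦1, 1↦6, 2↦0, 3↦7}  ⇒  4 nodes, 3 edges  {0-r->0 0-r->1 9-q->0}
[4] R3 @ {0↦1, 1↦8, 2↦0, 3↦9}  ⇒  2 nodes, 2 edges  {0-r->0 0-r->1}
normal form: no rule applies after step 4
NF nodes: {0:D, 1:C}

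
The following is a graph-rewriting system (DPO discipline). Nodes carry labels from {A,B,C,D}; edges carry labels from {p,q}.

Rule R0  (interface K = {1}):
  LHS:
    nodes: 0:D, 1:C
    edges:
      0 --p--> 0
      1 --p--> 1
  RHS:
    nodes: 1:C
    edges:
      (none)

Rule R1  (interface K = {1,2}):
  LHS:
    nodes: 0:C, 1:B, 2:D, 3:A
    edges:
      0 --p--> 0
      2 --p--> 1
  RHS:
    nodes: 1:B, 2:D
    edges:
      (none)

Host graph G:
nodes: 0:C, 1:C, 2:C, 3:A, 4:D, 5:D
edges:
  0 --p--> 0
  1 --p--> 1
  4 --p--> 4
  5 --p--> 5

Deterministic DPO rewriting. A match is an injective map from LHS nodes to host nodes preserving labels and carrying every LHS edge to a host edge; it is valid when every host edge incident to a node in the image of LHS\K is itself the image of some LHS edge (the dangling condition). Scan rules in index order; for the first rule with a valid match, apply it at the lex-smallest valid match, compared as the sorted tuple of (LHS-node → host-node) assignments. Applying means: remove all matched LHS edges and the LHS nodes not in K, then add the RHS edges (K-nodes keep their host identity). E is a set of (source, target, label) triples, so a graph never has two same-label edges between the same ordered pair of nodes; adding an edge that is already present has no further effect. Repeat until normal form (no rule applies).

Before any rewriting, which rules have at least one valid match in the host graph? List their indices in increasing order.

R0: 4 valid matches — {0↦4, 1↦0}, {0↦4, 1↦1}, {0↦5, 1↦0} (+1 more)
R1: no valid match — LHS pattern not found

Answer: [R0]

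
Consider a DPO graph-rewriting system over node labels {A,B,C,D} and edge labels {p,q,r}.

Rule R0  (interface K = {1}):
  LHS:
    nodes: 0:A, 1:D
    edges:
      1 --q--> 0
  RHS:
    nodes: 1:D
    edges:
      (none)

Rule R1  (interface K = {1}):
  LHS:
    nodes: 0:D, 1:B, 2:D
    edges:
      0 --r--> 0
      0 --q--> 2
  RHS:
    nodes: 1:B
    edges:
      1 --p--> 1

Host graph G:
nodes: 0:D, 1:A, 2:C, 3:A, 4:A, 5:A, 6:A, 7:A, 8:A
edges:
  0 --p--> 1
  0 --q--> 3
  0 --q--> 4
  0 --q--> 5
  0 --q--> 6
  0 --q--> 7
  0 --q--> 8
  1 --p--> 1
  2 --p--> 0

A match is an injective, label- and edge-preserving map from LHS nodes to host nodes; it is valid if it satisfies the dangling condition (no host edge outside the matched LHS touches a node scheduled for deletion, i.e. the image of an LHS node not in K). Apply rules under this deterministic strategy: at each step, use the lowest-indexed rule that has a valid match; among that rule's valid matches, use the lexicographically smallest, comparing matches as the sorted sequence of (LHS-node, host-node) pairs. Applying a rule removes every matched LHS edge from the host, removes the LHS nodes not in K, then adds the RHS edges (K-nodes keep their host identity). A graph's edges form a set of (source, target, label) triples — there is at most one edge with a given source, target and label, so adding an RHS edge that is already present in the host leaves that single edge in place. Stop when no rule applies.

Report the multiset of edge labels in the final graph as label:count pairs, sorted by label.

start.  V:9 E:9  edges: 0-p->1 0-q->3 0-q->4 0-q->5 0-q->6 0-q->7 0-q->8 1-p->1 2-p->0
1. fire R0 via {0↦3, 1↦0}  →  V:8 E:8  edges: 0-p->1 0-q->4 0-q->5 0-q->6 0-q->7 0-q->8 1-p->1 2-p->0
2. fire R0 via {0↦4, 1↦0}  →  V:7 E:7  edges: 0-p->1 0-q->5 0-q->6 0-q->7 0-q->8 1-p->1 2-p->0
3. fire R0 via {0↦5, 1↦0}  →  V:6 E:6  edges: 0-p->1 0-q->6 0-q->7 0-q->8 1-p->1 2-p->0
4. fire R0 via {0↦6, 1↦0}  →  V:5 E:5  edges: 0-p->1 0-q->7 0-q->8 1-p->1 2-p->0
5. fire R0 via {0↦7, 1↦0}  →  V:4 E:4  edges: 0-p->1 0-q->8 1-p->1 2-p->0
6. fire R0 via {0↦8, 1↦0}  →  V:3 E:3  edges: 0-p->1 1-p->1 2-p->0
normal form: no rule applies after step 6
NF edges: [(0, 1, 'p'), (1, 1, 'p'), (2, 0, 'p')]

Answer: p:3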